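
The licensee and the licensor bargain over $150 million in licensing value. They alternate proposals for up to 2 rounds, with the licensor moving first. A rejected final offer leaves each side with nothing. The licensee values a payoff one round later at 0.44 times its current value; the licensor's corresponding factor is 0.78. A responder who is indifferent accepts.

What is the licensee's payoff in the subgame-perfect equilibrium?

66

Round 2 (the licensee proposes): the licensor will accept anything ≥ 0, so the licensee offers 0 and keeps 150.
Round 1 (the licensor proposes): the licensee can get 150 next round, worth 0.44 × 150 = 66 now. The licensor offers 66 and keeps 150 − 66 = 84.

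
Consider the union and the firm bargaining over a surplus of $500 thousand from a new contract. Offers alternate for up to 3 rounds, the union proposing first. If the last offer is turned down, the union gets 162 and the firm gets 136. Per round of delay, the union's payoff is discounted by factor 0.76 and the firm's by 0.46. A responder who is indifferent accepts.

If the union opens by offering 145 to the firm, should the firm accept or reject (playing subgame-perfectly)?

Accept

Round 3 (the union proposes): the firm gets 136 if talks fail, so the union offers 136 and keeps 364.
Round 2 (the firm proposes): the union can get 364 next round, worth 0.76 × 364 = 276.64 now, so the firm offers 276.64, keeping 223.36.
So by rejecting in round 1, the firm gets 223.36 next round, worth 0.46 × 223.36 = 102.7456 now.
Offer 145 ≥ 102.7456, so the firm accepts.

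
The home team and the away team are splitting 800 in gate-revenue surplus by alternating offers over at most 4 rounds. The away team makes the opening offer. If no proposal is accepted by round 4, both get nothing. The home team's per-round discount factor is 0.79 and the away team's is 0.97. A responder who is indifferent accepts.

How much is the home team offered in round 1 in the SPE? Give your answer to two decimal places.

503.26

Work backward from the last round.
Round 4 (the home team proposes): the away team will accept anything ≥ 0, so the home team offers 0 and keeps 800.
Round 3 (the away team proposes): the home team can get 800 next round, worth 0.79 × 800 = 632 now; the away team offers that and keeps 168.
Round 2 (the home team proposes): the away team can get 168 next round, worth 0.97 × 168 = 162.96 now. The home team offers 162.96 and keeps 800 − 162.96 = 637.04.
Round 1 (the away team proposes): the home team can get 637.04 next round, worth 0.79 × 637.04 = 503.2616 now. The away team offers 503.2616 and keeps 800 − 503.2616 = 296.7384.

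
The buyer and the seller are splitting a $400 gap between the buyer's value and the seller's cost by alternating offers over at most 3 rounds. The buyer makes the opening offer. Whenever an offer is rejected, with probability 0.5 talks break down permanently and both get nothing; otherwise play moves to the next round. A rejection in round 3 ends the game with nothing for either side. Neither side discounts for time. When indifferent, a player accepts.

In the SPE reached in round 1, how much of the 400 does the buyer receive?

Round 3 (the buyer proposes): rejection yields 0 for the seller; the buyer offers 0 and keeps 400.
Round 2 (the seller proposes): rejecting gives the buyer an expected 0.5 × 400 = 200. The seller offers 200 and keeps 400 − 200 = 200.
Round 1 (the buyer proposes): rejecting gives the seller an expected 0.5 × 200 = 100, so the buyer offers 100, keeping 300.

300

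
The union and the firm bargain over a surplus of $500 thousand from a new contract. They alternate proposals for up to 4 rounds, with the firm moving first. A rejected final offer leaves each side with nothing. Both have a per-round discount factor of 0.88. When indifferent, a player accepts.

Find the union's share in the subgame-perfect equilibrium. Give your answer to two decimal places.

393.54

Round 4 (the union proposes): rejection yields 0 for the firm; the union offers 0 and keeps 500.
Round 3 (the firm proposes): the union can get 500 next round, worth 0.88 × 500 = 440 now; the firm offers that and keeps 60.
Round 2 (the union proposes): the firm can get 60 next round, worth 0.88 × 60 = 52.8 now; the union offers that and keeps 447.2.
Round 1 (the firm proposes): the union can get 447.2 next round, worth 0.88 × 447.2 = 393.536 now. The firm offers 393.536 and keeps 500 − 393.536 = 106.464.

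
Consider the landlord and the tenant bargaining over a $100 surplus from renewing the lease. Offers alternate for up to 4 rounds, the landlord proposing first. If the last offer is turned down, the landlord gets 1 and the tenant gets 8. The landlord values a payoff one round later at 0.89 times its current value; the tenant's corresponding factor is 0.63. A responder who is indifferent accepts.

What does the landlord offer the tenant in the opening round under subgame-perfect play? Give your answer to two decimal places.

41.90

Round 4 (the tenant proposes): the landlord gets 1 if talks fail, so the tenant offers 1 and keeps 99.
Round 3 (the landlord proposes): the tenant can get 99 next round, worth 0.63 × 99 = 62.37 now, so the landlord offers 62.37, keeping 37.63.
Round 2 (the tenant proposes): the landlord can get 37.63 next round, worth 0.89 × 37.63 = 33.4907 now; the tenant offers that and keeps 66.5093.
Round 1 (the landlord proposes): the tenant can get 66.5093 next round, worth 0.63 × 66.5093 = 41.900859 now; the landlord offers that and keeps 58.099141.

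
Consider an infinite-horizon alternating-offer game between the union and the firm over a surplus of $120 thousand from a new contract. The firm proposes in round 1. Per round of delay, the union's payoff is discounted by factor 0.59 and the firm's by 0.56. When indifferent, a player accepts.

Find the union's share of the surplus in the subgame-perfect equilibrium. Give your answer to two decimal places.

46.52

In a stationary SPE each proposer offers the other exactly their discounted continuation value.
If the firm keeps x when proposing and the union keeps y when proposing, then x = 120 − 0.59y and y = 120 − 0.56x.
Solving: x = 120(1 − 0.59) / (1 − 0.56·0.59) = 49.2 / 0.6696 ≈ 73.4767.
The union gets 120 − 73.4767 ≈ 46.5233.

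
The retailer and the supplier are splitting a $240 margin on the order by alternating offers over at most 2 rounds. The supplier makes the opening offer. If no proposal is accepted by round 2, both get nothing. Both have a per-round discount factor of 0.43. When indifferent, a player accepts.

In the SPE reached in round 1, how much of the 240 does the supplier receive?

Round 2 (the retailer proposes): the supplier will accept anything ≥ 0, so the retailer offers 0 and keeps 240.
Round 1 (the supplier proposes): the retailer can get 240 next round, worth 0.43 × 240 = 103.2 now. The supplier offers 103.2 and keeps 240 − 103.2 = 136.8.

136.8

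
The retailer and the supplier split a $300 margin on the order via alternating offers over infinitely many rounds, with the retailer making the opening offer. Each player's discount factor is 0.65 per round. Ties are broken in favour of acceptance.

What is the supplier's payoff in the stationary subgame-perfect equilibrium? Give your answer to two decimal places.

118.18

Let x be the retailer's share when the retailer proposes and y be the supplier's share when the supplier proposes.
The supplier accepts iff offered ≥ 0.65·y, so x = 300 − 0.65y. Symmetrically y = 300 − 0.65x.
Substituting: x = 300 − 0.65(300 − 0.65x), giving x(1 − 0.65·0.65) = 300(1 − 0.65).
So x = 300 × 0.35 / 0.5775 ≈ 181.8182, and the supplier receives 300 − x ≈ 118.1818.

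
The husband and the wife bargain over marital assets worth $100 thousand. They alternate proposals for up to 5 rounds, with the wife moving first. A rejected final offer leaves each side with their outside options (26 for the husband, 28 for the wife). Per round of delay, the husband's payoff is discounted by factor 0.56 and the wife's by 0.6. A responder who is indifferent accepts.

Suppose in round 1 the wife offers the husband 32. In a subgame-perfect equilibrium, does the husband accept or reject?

Reject

Round 5 (the wife proposes): the husband gets 26 if talks fail, so the wife offers 26 and keeps 74.
Round 4 (the husband proposes): the wife can get 74 next round, worth 0.6 × 74 = 44.4 now; the husband offers that and keeps 55.6.
Round 3 (the wife proposes): the husband can get 55.6 next round, worth 0.56 × 55.6 = 31.136 now. The wife offers 31.136 and keeps 100 − 31.136 = 68.864.
Round 2 (the husband proposes): the wife can get 68.864 next round, worth 0.6 × 68.864 = 41.3184 now; the husband offers that and keeps 58.6816.
So by rejecting in round 1, the husband gets 58.6816 next round, worth 0.56 × 58.6816 = 32.861696 now.
Offer 32 < 32.861696, so the husband rejects.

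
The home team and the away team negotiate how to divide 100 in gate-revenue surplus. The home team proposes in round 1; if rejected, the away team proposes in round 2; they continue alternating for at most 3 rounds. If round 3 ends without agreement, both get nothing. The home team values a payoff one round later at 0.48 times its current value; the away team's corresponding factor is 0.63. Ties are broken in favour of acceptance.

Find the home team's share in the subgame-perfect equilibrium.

67.24

Round 3 (the home team proposes): the away team will accept anything ≥ 0, so the home team offers 0 and keeps 100.
Round 2 (the away team proposes): the home team can get 100 next round, worth 0.48 × 100 = 48 now. The away team offers 48 and keeps 100 − 48 = 52.
Round 1 (the home team proposes): the away team can get 52 next round, worth 0.63 × 52 = 32.76 now; the home team offers that and keeps 67.24.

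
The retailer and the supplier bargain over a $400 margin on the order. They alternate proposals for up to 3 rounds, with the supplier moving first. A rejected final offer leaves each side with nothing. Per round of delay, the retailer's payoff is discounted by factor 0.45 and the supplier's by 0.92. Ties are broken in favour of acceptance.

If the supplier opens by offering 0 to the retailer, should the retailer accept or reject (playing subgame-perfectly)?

Round 3 (the supplier proposes): rejection yields 0 for the retailer; the supplier offers 0 and keeps 400.
Round 2 (the retailer proposes): the supplier can get 400 next round, worth 0.92 × 400 = 368 now; the retailer offers that and keeps 32.
So by rejecting in round 1, the retailer gets 32 next round, worth 0.45 × 32 = 14.4 now.
Offer 0 < 14.4, so the retailer rejects.

Reject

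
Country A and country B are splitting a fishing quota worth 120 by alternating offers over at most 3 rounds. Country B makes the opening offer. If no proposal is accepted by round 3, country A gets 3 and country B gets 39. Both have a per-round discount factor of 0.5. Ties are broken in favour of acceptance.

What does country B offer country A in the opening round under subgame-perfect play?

30.75

Round 3 (country B proposes): country A gets 3 if talks fail, so country B offers 3 and keeps 117.
Round 2 (country A proposes): country B can get 117 next round, worth 0.5 × 117 = 58.5 now; country A offers that and keeps 61.5.
Round 1 (country B proposes): country A can get 61.5 next round, worth 0.5 × 61.5 = 30.75 now. Country B offers 30.75 and keeps 120 − 30.75 = 89.25.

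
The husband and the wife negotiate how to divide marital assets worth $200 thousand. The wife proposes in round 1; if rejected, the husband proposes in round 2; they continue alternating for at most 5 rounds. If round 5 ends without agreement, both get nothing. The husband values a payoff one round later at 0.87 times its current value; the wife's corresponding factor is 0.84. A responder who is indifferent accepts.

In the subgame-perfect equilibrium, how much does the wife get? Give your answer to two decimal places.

151.81

Round 5 (the wife proposes): rejection yields 0 for the husband; the wife offers 0 and keeps 200.
Round 4 (the husband proposes): the wife can get 200 next round, worth 0.84 × 200 = 168 now; the husband offers that and keeps 32.
Round 3 (the wife proposes): the husband can get 32 next round, worth 0.87 × 32 = 27.84 now; the wife offers that and keeps 172.16.
Round 2 (the husband proposes): the wife can get 172.16 next round, worth 0.84 × 172.16 = 144.6144 now. The husband offers 144.6144 and keeps 200 − 144.6144 = 55.3856.
Round 1 (the wife proposes): the husband can get 55.3856 next round, worth 0.87 × 55.3856 = 48.185472 now, so the wife offers 48.185472, keeping 151.814528.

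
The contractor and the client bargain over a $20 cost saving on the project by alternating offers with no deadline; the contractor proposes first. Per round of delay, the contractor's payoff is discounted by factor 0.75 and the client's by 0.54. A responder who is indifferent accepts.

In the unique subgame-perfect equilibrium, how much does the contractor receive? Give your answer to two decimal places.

In a stationary SPE each proposer offers the other exactly their discounted continuation value.
If the contractor keeps x when proposing and the client keeps y when proposing, then x = 20 − 0.54y and y = 20 − 0.75x.
Solving: x = 20(1 − 0.54) / (1 − 0.75·0.54) = 9.2 / 0.595 ≈ 15.4622.
The client gets 20 − 15.4622 ≈ 4.5378.

15.46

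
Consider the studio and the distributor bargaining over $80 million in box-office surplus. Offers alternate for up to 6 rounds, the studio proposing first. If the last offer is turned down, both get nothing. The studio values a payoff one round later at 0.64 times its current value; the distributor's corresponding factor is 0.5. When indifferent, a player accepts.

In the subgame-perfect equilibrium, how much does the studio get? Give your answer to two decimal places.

56.90

Round 6 (the distributor proposes): rejection yields 0 for the studio; the distributor offers 0 and keeps 80.
Round 5 (the studio proposes): the distributor can get 80 next round, worth 0.5 × 80 = 40 now. The studio offers 40 and keeps 80 − 40 = 40.
Round 4 (the distributor proposes): the studio can get 40 next round, worth 0.64 × 40 = 25.6 now, so the distributor offers 25.6, keeping 54.4.
Round 3 (the studio proposes): the distributor can get 54.4 next round, worth 0.5 × 54.4 = 27.2 now; the studio offers that and keeps 52.8.
Round 2 (the distributor proposes): the studio can get 52.8 next round, worth 0.64 × 52.8 = 33.792 now; the distributor offers that and keeps 46.208.
Round 1 (the studio proposes): the distributor can get 46.208 next round, worth 0.5 × 46.208 = 23.104 now. The studio offers 23.104 and keeps 80 − 23.104 = 56.896.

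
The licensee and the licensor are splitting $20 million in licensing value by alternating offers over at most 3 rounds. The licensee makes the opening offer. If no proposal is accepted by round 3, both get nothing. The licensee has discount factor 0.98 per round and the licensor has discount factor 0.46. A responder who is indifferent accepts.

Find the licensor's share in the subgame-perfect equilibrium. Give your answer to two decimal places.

0.18

Solve by backward induction from round 3.
Round 3 (the licensee proposes): rejection yields 0 for the licensor; the licensee offers 0 and keeps 20.
Round 2 (the licensor proposes): the licensee can get 20 next round, worth 0.98 × 20 = 19.6 now, so the licensor offers 19.6, keeping 0.4.
Round 1 (the licensee proposes): the licensor can get 0.4 next round, worth 0.46 × 0.4 = 0.184 now; the licensee offers that and keeps 19.816.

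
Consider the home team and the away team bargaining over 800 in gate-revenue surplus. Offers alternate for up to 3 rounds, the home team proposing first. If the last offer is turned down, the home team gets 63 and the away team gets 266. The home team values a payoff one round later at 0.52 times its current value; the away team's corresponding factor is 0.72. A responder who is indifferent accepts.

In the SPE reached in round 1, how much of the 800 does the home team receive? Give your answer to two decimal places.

423.93

Round 3 (the home team proposes): the away team gets 266 if talks fail, so the home team offers 266 and keeps 534.
Round 2 (the away team proposes): the home team can get 534 next round, worth 0.52 × 534 = 277.68 now. The away team offers 277.68 and keeps 800 − 277.68 = 522.32.
Round 1 (the home team proposes): the away team can get 522.32 next round, worth 0.72 × 522.32 = 376.0704 now; the home team offers that and keeps 423.9296.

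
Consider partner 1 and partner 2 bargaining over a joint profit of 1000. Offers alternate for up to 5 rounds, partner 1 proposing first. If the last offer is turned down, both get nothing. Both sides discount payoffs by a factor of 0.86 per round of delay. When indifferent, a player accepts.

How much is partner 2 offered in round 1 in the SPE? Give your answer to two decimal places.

Work backward from the last round.
Round 5 (partner 1 proposes): partner 2 will accept anything ≥ 0, so partner 1 offers 0 and keeps 1000.
Round 4 (partner 2 proposes): partner 1 can get 1000 next round, worth 0.86 × 1000 = 860 now. Partner 2 offers 860 and keeps 1000 − 860 = 140.
Round 3 (partner 1 proposes): partner 2 can get 140 next round, worth 0.86 × 140 = 120.4 now; partner 1 offers that and keeps 879.6.
Round 2 (partner 2 proposes): partner 1 can get 879.6 next round, worth 0.86 × 879.6 = 756.456 now, so partner 2 offers 756.456, keeping 243.544.
Round 1 (partner 1 proposes): partner 2 can get 243.544 next round, worth 0.86 × 243.544 = 209.44784 now, so partner 1 offers 209.44784, keeping 790.55216.

209.45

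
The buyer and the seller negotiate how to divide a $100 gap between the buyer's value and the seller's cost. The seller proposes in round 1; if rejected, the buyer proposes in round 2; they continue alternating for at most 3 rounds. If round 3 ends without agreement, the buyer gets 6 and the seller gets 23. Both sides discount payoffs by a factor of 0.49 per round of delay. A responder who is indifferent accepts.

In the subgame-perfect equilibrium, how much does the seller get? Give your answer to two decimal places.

73.57

Solve by backward induction from round 3.
Round 3 (the seller proposes): the buyer gets 6 if talks fail, so the seller offers 6 and keeps 94.
Round 2 (the buyer proposes): the seller can get 94 next round, worth 0.49 × 94 = 46.06 now; the buyer offers that and keeps 53.94.
Round 1 (the seller proposes): the buyer can get 53.94 next round, worth 0.49 × 53.94 = 26.4306 now; the seller offers that and keeps 73.5694.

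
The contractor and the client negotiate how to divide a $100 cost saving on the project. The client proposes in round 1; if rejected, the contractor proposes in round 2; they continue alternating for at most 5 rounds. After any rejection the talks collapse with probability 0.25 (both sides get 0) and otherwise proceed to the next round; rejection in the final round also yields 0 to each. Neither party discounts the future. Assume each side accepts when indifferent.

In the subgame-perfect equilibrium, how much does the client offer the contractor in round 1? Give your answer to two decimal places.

29.30

By backward induction:
Round 5 (the client proposes): the contractor will accept anything ≥ 0, so the client offers 0 and keeps 100.
Round 4 (the contractor proposes): rejecting gives the client an expected 0.75 × 100 = 75. The contractor offers 75 and keeps 100 − 75 = 25.
Round 3 (the client proposes): rejecting gives the contractor an expected 0.75 × 25 = 18.75. The client offers 18.75 and keeps 100 − 18.75 = 81.25.
Round 2 (the contractor proposes): rejecting gives the client an expected 0.75 × 81.25 = 60.9375, so the contractor offers 60.9375, keeping 39.0625.
Round 1 (the client proposes): rejecting gives the contractor an expected 0.75 × 39.0625 = 29.296875, so the client offers 29.296875, keeping 70.703125.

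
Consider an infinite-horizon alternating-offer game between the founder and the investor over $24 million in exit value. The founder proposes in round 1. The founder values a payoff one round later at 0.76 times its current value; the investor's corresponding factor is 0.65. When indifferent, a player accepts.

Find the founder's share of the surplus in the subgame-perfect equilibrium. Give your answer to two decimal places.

16.60

Let x be the founder's share when the founder proposes and y be the investor's share when the investor proposes.
The investor accepts iff offered ≥ 0.65·y, so x = 24 − 0.65y. Symmetrically y = 24 − 0.76x.
Substituting: x = 24 − 0.65(24 − 0.76x), giving x(1 − 0.76·0.65) = 24(1 − 0.65).
So x = 24 × 0.35 / 0.506 ≈ 16.6008, and the investor receives 24 − x ≈ 7.3992.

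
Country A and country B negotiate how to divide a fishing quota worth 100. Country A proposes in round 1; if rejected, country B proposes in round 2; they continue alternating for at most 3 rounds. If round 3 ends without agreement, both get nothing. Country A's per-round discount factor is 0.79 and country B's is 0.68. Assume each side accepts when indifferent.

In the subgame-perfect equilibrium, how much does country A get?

Solve by backward induction from round 3.
Round 3 (country A proposes): rejection yields 0 for country B; country A offers 0 and keeps 100.
Round 2 (country B proposes): country A can get 100 next round, worth 0.79 × 100 = 79 now. Country B offers 79 and keeps 100 − 79 = 21.
Round 1 (country A proposes): country B can get 21 next round, worth 0.68 × 21 = 14.28 now. Country A offers 14.28 and keeps 100 − 14.28 = 85.72.

85.72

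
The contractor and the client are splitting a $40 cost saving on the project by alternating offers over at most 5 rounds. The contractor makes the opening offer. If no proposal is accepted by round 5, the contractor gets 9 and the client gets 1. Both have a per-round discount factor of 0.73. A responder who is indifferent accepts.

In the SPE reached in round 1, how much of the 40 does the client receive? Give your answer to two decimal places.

Round 5 (the contractor proposes): the client gets 1 if talks fail, so the contractor offers 1 and keeps 39.
Round 4 (the client proposes): the contractor can get 39 next round, worth 0.73 × 39 = 28.47 now. The client offers 28.47 and keeps 40 − 28.47 = 11.53.
Round 3 (the contractor proposes): the client can get 11.53 next round, worth 0.73 × 11.53 = 8.4169 now. The contractor offers 8.4169 and keeps 40 − 8.4169 = 31.5831.
Round 2 (the client proposes): the contractor can get 31.5831 next round, worth 0.73 × 31.5831 = 23.055663 now; the client offers that and keeps 16.944337.
Round 1 (the contractor proposes): the client can get 16.944337 next round, worth 0.73 × 16.944337 = 12.36936601 now; the contractor offers that and keeps 27.63063399.

12.37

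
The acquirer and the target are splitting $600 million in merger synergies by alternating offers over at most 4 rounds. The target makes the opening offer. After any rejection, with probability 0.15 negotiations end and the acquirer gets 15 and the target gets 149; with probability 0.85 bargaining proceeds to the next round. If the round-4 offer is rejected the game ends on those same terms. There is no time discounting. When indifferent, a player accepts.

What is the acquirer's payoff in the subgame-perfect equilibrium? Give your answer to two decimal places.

338.35

Round 4 (the acquirer proposes): the target gets 149 if talks fail, so the acquirer offers 149 and keeps 451.
Round 3 (the target proposes): rejecting gives the acquirer an expected 0.85 × 451 + 0.15 × 15 = 385.6; the target offers that and keeps 214.4.
Round 2 (the acquirer proposes): rejecting gives the target an expected 0.85 × 214.4 + 0.15 × 149 = 204.59, so the acquirer offers 204.59, keeping 395.41.
Round 1 (the target proposes): rejecting gives the acquirer an expected 0.85 × 395.41 + 0.15 × 15 = 338.3485; the target offers that and keeps 261.6515.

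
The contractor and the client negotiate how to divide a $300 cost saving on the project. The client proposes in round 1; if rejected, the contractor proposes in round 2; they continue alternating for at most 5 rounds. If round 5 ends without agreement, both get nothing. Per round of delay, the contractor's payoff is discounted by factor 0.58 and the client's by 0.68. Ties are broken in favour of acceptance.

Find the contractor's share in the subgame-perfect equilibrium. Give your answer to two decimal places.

77.64

Round 5 (the client proposes): the contractor will accept anything ≥ 0, so the client offers 0 and keeps 300.
Round 4 (the contractor proposes): the client can get 300 next round, worth 0.68 × 300 = 204 now. The contractor offers 204 and keeps 300 − 204 = 96.
Round 3 (the client proposes): the contractor can get 96 next round, worth 0.58 × 96 = 55.68 now; the client offers that and keeps 244.32.
Round 2 (the contractor proposes): the client can get 244.32 next round, worth 0.68 × 244.32 = 166.1376 now; the contractor offers that and keeps 133.8624.
Round 1 (the client proposes): the contractor can get 133.8624 next round, worth 0.58 × 133.8624 = 77.640192 now; the client offers that and keeps 222.359808.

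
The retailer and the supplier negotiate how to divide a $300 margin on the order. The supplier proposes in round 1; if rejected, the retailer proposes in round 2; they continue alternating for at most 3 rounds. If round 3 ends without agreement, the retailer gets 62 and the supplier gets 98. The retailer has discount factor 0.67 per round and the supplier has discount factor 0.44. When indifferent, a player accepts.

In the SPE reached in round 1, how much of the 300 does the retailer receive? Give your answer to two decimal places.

Round 3 (the supplier proposes): the retailer gets 62 if talks fail, so the supplier offers 62 and keeps 238.
Round 2 (the retailer proposes): the supplier can get 238 next round, worth 0.44 × 238 = 104.72 now; the retailer offers that and keeps 195.28.
Round 1 (the supplier proposes): the retailer can get 195.28 next round, worth 0.67 × 195.28 = 130.8376 now; the supplier offers that and keeps 169.1624.

130.84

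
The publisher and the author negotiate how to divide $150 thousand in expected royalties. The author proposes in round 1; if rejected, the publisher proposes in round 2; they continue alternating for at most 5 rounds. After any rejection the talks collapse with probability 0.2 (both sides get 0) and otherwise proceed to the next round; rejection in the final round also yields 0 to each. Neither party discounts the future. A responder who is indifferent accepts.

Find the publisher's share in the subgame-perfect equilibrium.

39.36

By backward induction:
Round 5 (the author proposes): the publisher will accept anything ≥ 0, so the author offers 0 and keeps 150.
Round 4 (the publisher proposes): rejecting gives the author an expected 0.8 × 150 = 120; the publisher offers that and keeps 30.
Round 3 (the author proposes): rejecting gives the publisher an expected 0.8 × 30 = 24, so the author offers 24, keeping 126.
Round 2 (the publisher proposes): rejecting gives the author an expected 0.8 × 126 = 100.8. The publisher offers 100.8 and keeps 150 − 100.8 = 49.2.
Round 1 (the author proposes): rejecting gives the publisher an expected 0.8 × 49.2 = 39.36. The author offers 39.36 and keeps 150 − 39.36 = 110.64.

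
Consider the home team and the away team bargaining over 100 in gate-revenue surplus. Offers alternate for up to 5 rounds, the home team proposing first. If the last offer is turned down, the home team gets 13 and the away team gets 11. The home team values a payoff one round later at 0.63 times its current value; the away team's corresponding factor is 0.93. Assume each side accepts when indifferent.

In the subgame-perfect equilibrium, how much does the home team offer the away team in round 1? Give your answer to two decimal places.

Work backward from the last round.
Round 5 (the home team proposes): the away team gets 11 if talks fail, so the home team offers 11 and keeps 89.
Round 4 (the away team proposes): the home team can get 89 next round, worth 0.63 × 89 = 56.07 now; the away team offers that and keeps 43.93.
Round 3 (the home team proposes): the away team can get 43.93 next round, worth 0.93 × 43.93 = 40.8549 now; the home team offers that and keeps 59.1451.
Round 2 (the away team proposes): the home team can get 59.1451 next round, worth 0.63 × 59.1451 = 37.261413 now. The away team offers 37.261413 and keeps 100 − 37.261413 = 62.738587.
Round 1 (the home team proposes): the away team can get 62.738587 next round, worth 0.93 × 62.738587 = 58.34688591 now. The home team offers 58.34688591 and keeps 100 − 58.34688591 = 41.65311409.

58.35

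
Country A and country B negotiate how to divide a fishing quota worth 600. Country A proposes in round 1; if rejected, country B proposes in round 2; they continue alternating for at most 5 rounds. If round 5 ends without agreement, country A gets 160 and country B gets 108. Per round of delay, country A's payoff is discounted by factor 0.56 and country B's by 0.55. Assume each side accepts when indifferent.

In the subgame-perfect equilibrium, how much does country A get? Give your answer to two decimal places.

Work backward from the last round.
Round 5 (country A proposes): country B gets 108 if talks fail, so country A offers 108 and keeps 492.
Round 4 (country B proposes): country A can get 492 next round, worth 0.56 × 492 = 275.52 now; country B offers that and keeps 324.48.
Round 3 (country A proposes): country B can get 324.48 next round, worth 0.55 × 324.48 = 178.464 now; country A offers that and keeps 421.536.
Round 2 (country B proposes): country A can get 421.536 next round, worth 0.56 × 421.536 = 236.06016 now. Country B offers 236.06016 and keeps 600 − 236.06016 = 363.93984.
Round 1 (country A proposes): country B can get 363.93984 next round, worth 0.55 × 363.93984 = 200.166912 now, so country A offers 200.166912, keeping 399.833088.

399.83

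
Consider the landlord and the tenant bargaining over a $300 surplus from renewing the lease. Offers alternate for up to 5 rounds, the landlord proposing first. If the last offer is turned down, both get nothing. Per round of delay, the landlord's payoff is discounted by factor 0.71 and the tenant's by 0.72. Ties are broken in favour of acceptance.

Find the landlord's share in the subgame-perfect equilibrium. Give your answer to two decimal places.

205.34

Round 5 (the landlord proposes): rejection yields 0 for the tenant; the landlord offers 0 and keeps 300.
Round 4 (the tenant proposes): the landlord can get 300 next round, worth 0.71 × 300 = 213 now, so the tenant offers 213, keeping 87.
Round 3 (the landlord proposes): the tenant can get 87 next round, worth 0.72 × 87 = 62.64 now, so the landlord offers 62.64, keeping 237.36.
Round 2 (the tenant proposes): the landlord can get 237.36 next round, worth 0.71 × 237.36 = 168.5256 now, so the tenant offers 168.5256, keeping 131.4744.
Round 1 (the landlord proposes): the tenant can get 131.4744 next round, worth 0.72 × 131.4744 = 94.661568 now. The landlord offers 94.661568 and keeps 300 − 94.661568 = 205.338432.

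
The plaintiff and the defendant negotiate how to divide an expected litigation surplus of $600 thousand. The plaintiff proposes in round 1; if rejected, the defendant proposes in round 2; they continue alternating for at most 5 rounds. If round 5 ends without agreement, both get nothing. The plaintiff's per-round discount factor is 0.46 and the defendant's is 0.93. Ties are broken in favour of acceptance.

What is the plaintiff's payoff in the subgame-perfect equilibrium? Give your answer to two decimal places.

Round 5 (the plaintiff proposes): rejection yields 0 for the defendant; the plaintiff offers 0 and keeps 600.
Round 4 (the defendant proposes): the plaintiff can get 600 next round, worth 0.46 × 600 = 276 now, so the defendant offers 276, keeping 324.
Round 3 (the plaintiff proposes): the defendant can get 324 next round, worth 0.93 × 324 = 301.32 now, so the plaintiff offers 301.32, keeping 298.68.
Round 2 (the defendant proposes): the plaintiff can get 298.68 next round, worth 0.46 × 298.68 = 137.3928 now; the defendant offers that and keeps 462.6072.
Round 1 (the plaintiff proposes): the defendant can get 462.6072 next round, worth 0.93 × 462.6072 = 430.224696 now; the plaintiff offers that and keeps 169.775304.

169.78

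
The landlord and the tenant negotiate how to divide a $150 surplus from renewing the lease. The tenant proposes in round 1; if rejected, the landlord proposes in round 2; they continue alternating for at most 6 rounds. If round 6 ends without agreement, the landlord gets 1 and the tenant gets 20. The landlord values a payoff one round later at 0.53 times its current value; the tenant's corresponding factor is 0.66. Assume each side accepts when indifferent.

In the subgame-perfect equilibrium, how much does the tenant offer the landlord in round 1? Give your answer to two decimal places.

By backward induction:
Round 6 (the landlord proposes): the tenant gets 20 if talks fail, so the landlord offers 20 and keeps 130.
Round 5 (the tenant proposes): the landlord can get 130 next round, worth 0.53 × 130 = 68.9 now; the tenant offers that and keeps 81.1.
Round 4 (the landlord proposes): the tenant can get 81.1 next round, worth 0.66 × 81.1 = 53.526 now; the landlord offers that and keeps 96.474.
Round 3 (the tenant proposes): the landlord can get 96.474 next round, worth 0.53 × 96.474 = 51.13122 now. The tenant offers 51.13122 and keeps 150 − 51.13122 = 98.86878.
Round 2 (the landlord proposes): the tenant can get 98.86878 next round, worth 0.66 × 98.86878 = 65.2533948 now; the landlord offers that and keeps 84.7466052.
Round 1 (the tenant proposes): the landlord can get 84.7466052 next round, worth 0.53 × 84.7466052 = 44.915700756 now, so the tenant offers 44.915700756, keeping 105.084299244.

44.92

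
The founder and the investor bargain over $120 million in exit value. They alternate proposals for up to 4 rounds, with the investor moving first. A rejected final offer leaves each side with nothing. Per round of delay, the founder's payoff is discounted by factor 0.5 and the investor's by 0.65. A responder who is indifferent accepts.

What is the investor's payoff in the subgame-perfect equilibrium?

79.5

Round 4 (the founder proposes): rejection yields 0 for the investor; the founder offers 0 and keeps 120.
Round 3 (the investor proposes): the founder can get 120 next round, worth 0.5 × 120 = 60 now; the investor offers that and keeps 60.
Round 2 (the founder proposes): the investor can get 60 next round, worth 0.65 × 60 = 39 now. The founder offers 39 and keeps 120 − 39 = 81.
Round 1 (the investor proposes): the founder can get 81 next round, worth 0.5 × 81 = 40.5 now. The investor offers 40.5 and keeps 120 − 40.5 = 79.5.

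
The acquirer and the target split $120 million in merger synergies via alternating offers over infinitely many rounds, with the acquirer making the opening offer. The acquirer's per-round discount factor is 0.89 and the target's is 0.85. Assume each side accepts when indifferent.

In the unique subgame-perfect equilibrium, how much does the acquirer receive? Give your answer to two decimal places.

When the acquirer proposes, the target accepts any offer worth at least 0.85 times what the target would get by proposing next round; and vice versa.
This gives x = 120 − 0.85y and y = 120 − 0.89x, where x and y are each side's share when it proposes.
Hence (1 − 0.85·0.89)x = 120(1 − 0.85), i.e. 0.2435·x = 18.
x ≈ 73.9220; the target's share is 120 − x ≈ 46.0780.

73.92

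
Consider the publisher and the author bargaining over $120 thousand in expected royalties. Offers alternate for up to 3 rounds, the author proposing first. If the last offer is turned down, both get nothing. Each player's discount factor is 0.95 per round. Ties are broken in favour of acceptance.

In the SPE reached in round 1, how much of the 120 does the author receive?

114.3

Round 3 (the author proposes): rejection yields 0 for the publisher; the author offers 0 and keeps 120.
Round 2 (the publisher proposes): the author can get 120 next round, worth 0.95 × 120 = 114 now. The publisher offers 114 and keeps 120 − 114 = 6.
Round 1 (the author proposes): the publisher can get 6 next round, worth 0.95 × 6 = 5.7 now, so the author offers 5.7, keeping 114.3.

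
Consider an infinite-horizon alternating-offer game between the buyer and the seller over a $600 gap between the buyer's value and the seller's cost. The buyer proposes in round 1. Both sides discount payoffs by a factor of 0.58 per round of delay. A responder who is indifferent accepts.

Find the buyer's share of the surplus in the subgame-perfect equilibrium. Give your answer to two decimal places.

In a stationary SPE each proposer offers the other exactly their discounted continuation value.
If the buyer keeps x when proposing and the seller keeps y when proposing, then x = 600 − 0.58y and y = 600 − 0.58x.
Solving: x = 600(1 − 0.58) / (1 − 0.58·0.58) = 252 / 0.6636 ≈ 379.7468.
The seller gets 600 − 379.7468 ≈ 220.2532.

379.75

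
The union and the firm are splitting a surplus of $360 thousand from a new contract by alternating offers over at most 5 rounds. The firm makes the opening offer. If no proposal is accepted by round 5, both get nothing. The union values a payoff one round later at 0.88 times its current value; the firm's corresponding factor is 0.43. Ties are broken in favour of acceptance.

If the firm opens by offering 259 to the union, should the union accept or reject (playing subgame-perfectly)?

Accept

Work out the union's continuation value if the offer is rejected.
Round 5 (the firm proposes): the union will accept anything ≥ 0, so the firm offers 0 and keeps 360.
Round 4 (the union proposes): the firm can get 360 next round, worth 0.43 × 360 = 154.8 now, so the union offers 154.8, keeping 205.2.
Round 3 (the firm proposes): the union can get 205.2 next round, worth 0.88 × 205.2 = 180.576 now, so the firm offers 180.576, keeping 179.424.
Round 2 (the union proposes): the firm can get 179.424 next round, worth 0.43 × 179.424 = 77.15232 now. The union offers 77.15232 and keeps 360 − 77.15232 = 282.84768.
So by rejecting in round 1, the union gets 282.84768 next round, worth 0.88 × 282.84768 = 248.9059584 now.
Offer 259 ≥ 248.9059584, so the union accepts.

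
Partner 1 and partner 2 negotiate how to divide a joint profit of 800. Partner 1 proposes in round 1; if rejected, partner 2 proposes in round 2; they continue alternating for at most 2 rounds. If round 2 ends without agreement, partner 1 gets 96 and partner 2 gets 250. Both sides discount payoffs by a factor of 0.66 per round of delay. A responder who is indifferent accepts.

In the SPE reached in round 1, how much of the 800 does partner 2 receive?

464.64

Solve by backward induction from round 2.
Round 2 (partner 2 proposes): partner 1 gets 96 if talks fail, so partner 2 offers 96 and keeps 704.
Round 1 (partner 1 proposes): partner 2 can get 704 next round, worth 0.66 × 704 = 464.64 now, so partner 1 offers 464.64, keeping 335.36.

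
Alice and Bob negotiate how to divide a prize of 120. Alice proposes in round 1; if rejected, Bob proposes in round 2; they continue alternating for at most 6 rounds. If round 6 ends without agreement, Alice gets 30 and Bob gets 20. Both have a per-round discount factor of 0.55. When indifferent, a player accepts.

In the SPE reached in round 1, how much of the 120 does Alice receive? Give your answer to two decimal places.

76.79

Round 6 (Bob proposes): Alice gets 30 if talks fail, so Bob offers 30 and keeps 90.
Round 5 (Alice proposes): Bob can get 90 next round, worth 0.55 × 90 = 49.5 now; Alice offers that and keeps 70.5.
Round 4 (Bob proposes): Alice can get 70.5 next round, worth 0.55 × 70.5 = 38.775 now. Bob offers 38.775 and keeps 120 − 38.775 = 81.225.
Round 3 (Alice proposes): Bob can get 81.225 next round, worth 0.55 × 81.225 = 44.67375 now; Alice offers that and keeps 75.32625.
Round 2 (Bob proposes): Alice can get 75.32625 next round, worth 0.55 × 75.32625 = 41.4294375 now; Bob offers that and keeps 78.5705625.
Round 1 (Alice proposes): Bob can get 78.5705625 next round, worth 0.55 × 78.5705625 = 43.213809375 now; Alice offers that and keeps 76.786190625.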